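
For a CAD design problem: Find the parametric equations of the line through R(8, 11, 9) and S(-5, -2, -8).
Direction vector d = S - R = (-13, -13, -17)
x = 8 - 13t, y = 11 - 13t, z = 9 - 17t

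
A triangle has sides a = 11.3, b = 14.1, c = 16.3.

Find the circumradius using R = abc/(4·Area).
s = (a+b+c)/2 = 20.85
Area = √(s(s-a)(s-b)(s-c)) = √(20.85·9.55·6.75·4.55) = 78.201
R = abc/(4·Area) = (11.3·14.1·16.3)/(4·78.201) = 2597.079/312.804 = 8.303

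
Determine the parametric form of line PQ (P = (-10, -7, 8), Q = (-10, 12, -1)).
Direction vector d = Q - P = (0, 19, -9)
x = -10, y = -7 + 19t, z = 8 - 9t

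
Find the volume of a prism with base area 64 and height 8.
Volume = base area * height
Volume = 64 * 8
Volume = 512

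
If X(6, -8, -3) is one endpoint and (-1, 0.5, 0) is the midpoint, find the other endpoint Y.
Y = (2×(-1) - 6, 2×0.5 - (-8), 2×0 - (-3)) = (-8, 9, 3)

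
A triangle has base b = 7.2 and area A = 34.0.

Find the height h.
A = ½bh  →  h = 2A/b
h = 2·34.0/7.2 = 9.444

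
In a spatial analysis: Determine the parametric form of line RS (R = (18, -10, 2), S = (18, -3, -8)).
Direction vector d = S - R = (0, 7, -10)
x = 18, y = -10 + 7t, z = 2 - 10t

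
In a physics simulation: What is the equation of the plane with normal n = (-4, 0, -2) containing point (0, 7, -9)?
d = n·P = (-4)(0) + (0)(7) + (-2)(-9) = 18
Plane: -4x - 2z = 18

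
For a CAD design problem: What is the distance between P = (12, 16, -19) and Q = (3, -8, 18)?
d = √[(-9)² + (-24)² + (37)²] = √2026 = 45.01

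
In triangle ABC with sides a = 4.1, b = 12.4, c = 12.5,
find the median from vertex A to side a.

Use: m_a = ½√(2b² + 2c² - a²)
m_a = ½√(2·12.4² + 2·12.5² - 4.1²)
m_a = ½√(307.52 + 312.5 - 16.81) = ½√603.21 = 12.28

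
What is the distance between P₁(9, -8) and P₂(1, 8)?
Using the distance formula: d = sqrt((x₂-x₁)² + (y₂-y₁)²)
dx = 1 - 9 = -8
dy = 8 - (-8) = 16
d = sqrt((-8)² + 16²) = sqrt(64 + 256) = sqrt(320) = 17.89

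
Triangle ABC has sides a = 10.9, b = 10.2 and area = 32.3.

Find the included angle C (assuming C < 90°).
Area = ½ab·sin(C)  →  sin(C) = 2·Area/(ab)
sin(C) = 2·32.3/(10.9·10.2) = 0.581040
C = arcsin(0.581040) = 35.52°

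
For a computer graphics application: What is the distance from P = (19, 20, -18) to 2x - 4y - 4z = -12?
d = |2(19) + (-4)(20) + (-4)(-18) - (-12)| / √(2² + (-4)² + (-4)²) = 42/√36 = 7.0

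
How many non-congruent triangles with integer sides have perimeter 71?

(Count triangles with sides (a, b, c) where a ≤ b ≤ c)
With a ≤ b ≤ c and a + b + c = 71, the triangle inequality a + b > c gives c < 71/2, so c ≤ 35.
Iterate a from 1 to ⌊p/3⌋ = 23; for each a, b ranges from a to ⌊(p−a)/2⌋ with c = p − a − b, keeping only c ≥ b.
Triples: (1, 35, 35), (2, 34, 35), (3, 33, 35), …
Count = 114 triangles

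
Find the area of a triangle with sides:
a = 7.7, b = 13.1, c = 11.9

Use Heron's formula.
s = (a+b+c)/2 = (7.7+13.1+11.9)/2 = 16.35
A = √(s(s-a)(s-b)(s-c)) = √(16.35·8.65·3.25·4.45)
A = √2045.4 = 45.23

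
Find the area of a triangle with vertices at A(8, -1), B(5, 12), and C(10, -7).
Using the coordinate formula: Area = (1/2)|x₁(y₂-y₃) + x₂(y₃-y₁) + x₃(y₁-y₂)|
Area = (1/2)|8(12-(-7)) + 5((-7)-(-1)) + 10((-1)-12)|
Area = (1/2)|8*19 + 5*(-6) + 10*(-13)|
Area = (1/2)|152 + (-30) + (-130)|
Area = (1/2)*8 = 4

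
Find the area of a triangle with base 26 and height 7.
Area = (1/2) * base * height
Area = (1/2) * 26 * 7
Area = 91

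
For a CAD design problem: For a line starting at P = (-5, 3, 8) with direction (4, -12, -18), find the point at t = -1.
P(-1) = (-5 + 4(-1), 3 + (-12)(-1), 8 + (-18)(-1)) = (-9, 15, 26)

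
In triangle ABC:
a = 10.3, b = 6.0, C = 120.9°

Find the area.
Using A = ½ab·sin(C):
A = ½·10.3·6.0·sin(120.9°) = ½·61.8·0.858065 = 26.51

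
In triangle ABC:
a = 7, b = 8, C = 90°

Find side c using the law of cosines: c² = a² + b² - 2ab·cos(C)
c² = 7² + 8² - 2·7·8·cos(90°)
c² = 49 + 64 - 112·0.0000 = 113
c = √113 = 10.63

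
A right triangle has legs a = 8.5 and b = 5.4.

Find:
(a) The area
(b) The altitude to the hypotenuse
(a) Area = ½ab = ½·8.5·5.4 = 22.95
(b) Hypotenuse c = √(8.5² + 5.4²) = √101.41 = 10.0703
    Area = ½·c·h_c  →  h_c = 2·Area/c = 2·22.95/10.0703 = 4.558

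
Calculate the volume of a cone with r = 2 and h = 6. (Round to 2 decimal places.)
Volume = (1/3) * pi * r² * h
Volume = (1/3) * pi * 2² * 6
Volume = (1/3) * pi * 4 * 6
Volume = (1/3) * pi * 24
Volume = 25.13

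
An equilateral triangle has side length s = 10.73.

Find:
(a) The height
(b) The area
(a) Height h = s·√3/2 = 10.73·√3/2 = 9.292
(b) Area = (√3/4)·s² = (√3/4)·10.73² = (√3/4)·115.133 = 49.85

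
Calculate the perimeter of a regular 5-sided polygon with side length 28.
Perimeter = number of sides * side length
Perimeter = 5 * 28
Perimeter = 140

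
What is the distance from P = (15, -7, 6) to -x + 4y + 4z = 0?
d = |(-1)(15) + 4(-7) + 4(6) - (0)| / √((-1)² + 4² + 4²) = 19/√33 = 3.307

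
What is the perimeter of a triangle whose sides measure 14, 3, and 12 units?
Perimeter = sum of all sides
Perimeter = 14 + 3 + 12
Perimeter = 29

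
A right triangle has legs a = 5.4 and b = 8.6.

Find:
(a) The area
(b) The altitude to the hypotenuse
(a) Area = ½ab = ½·5.4·8.6 = 23.22
(b) Hypotenuse c = √(5.4² + 8.6²) = √103.12 = 10.1548
    Area = ½·c·h_c  →  h_c = 2·Area/c = 2·23.22/10.1548 = 4.573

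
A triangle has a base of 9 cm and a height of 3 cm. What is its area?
Area = (1/2) * base * height
Area = (1/2) * 9 * 3
Area = 13.50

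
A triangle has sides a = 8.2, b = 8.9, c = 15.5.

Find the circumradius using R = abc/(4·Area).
s = (a+b+c)/2 = 16.3
Area = √(s(s-a)(s-b)(s-c)) = √(16.3·8.1·7.4·0.8) = 27.9574
R = abc/(4·Area) = (8.2·8.9·15.5)/(4·27.9574) = 1131.19/111.8296 = 10.12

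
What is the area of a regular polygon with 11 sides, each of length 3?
For a regular 11-gon with side length s = 3:
Apothem a = s / (2*tan(pi/11)) = 3 / (2*tan(pi/11)) ≈ 5.1085
Perimeter P = 11 * 3 = 33
Area = (1/2) * P * a = (1/2) * 33 * 5.1085 = 84.29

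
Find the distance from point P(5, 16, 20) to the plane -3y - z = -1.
d = |0(5) + (-3)(16) + (-1)(20) - (-1)| / √(0² + (-3)² + (-1)²) = 67/√10 = 21.19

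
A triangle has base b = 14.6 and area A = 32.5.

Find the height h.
A = ½bh  →  h = 2A/b
h = 2·32.5/14.6 = 4.452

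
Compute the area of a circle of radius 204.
Area = pi * r²
Area = pi * 204²
Area = pi * 41616
Area = 130740.52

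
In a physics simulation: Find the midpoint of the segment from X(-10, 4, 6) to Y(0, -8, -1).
Midpoint = ((-10+0)/2, (4-8)/2, (6-1)/2) = (-5, -2, 2.5)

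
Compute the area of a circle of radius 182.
Area = pi * r²
Area = pi * 182²
Area = pi * 33124
Area = 104062.12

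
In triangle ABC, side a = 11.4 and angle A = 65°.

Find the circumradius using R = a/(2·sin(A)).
R = a/(2·sin(A)) = 11.4/(2·sin(65°))
R = 11.4/(2·0.906308) = 11.4/1.812616 = 6.289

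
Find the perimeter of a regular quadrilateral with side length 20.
Perimeter = number of sides * side length
Perimeter = 4 * 20
Perimeter = 80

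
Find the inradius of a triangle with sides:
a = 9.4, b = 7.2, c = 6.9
s = (a+b+c)/2 = (9.4+7.2+6.9)/2 = 11.75
Area = √(s(s-a)(s-b)(s-c)) = √(11.75·2.35·4.55·4.85) = 24.6848
r = Area/s = 24.6848/11.75 = 2.101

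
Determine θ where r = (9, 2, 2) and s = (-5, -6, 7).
r·s = -43, |r|² = 89, |s|² = 110
cos θ = -43/√9790 ≈ -0.4346
θ ≈ 115.8°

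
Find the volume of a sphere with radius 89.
Volume = (4/3) * pi * r³
Volume = (4/3) * pi * 89³
Volume = (4/3) * pi * 704969
Volume = 2952967.24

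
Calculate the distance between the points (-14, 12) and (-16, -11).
Using the distance formula: d = sqrt((x₂-x₁)² + (y₂-y₁)²)
dx = (-16) - (-14) = -2
dy = (-11) - 12 = -23
d = sqrt((-2)² + (-23)²) = sqrt(4 + 529) = sqrt(533) = 23.09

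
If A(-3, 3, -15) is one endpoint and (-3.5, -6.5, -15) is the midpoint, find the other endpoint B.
B = (2×(-3.5) - (-3), 2×(-6.5) - 3, 2×(-15) - (-15)) = (-4, -16, -15)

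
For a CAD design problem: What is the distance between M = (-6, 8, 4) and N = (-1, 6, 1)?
d = √[(5)² + (-2)² + (-3)²] = √38 = 6.164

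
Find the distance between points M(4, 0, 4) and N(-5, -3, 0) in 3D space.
d = √[(-9)² + (-3)² + (-4)²] = √106 = 10.3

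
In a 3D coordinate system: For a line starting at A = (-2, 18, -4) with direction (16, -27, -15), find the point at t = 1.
P(1) = (-2 + 16(1), 18 + (-27)(1), -4 + (-15)(1)) = (14, -9, -19)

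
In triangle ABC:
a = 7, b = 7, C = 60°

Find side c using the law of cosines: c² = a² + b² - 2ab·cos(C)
c² = 7² + 7² - 2·7·7·cos(60°)
c² = 49 + 49 - 98·0.5000 = 49
c = √49 = 7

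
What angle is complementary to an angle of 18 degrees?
Complementary angles sum to 90 degrees.
Other angle = 90 - 18
Other angle = 72 degrees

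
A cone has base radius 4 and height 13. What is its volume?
Volume = (1/3) * pi * r² * h
Volume = (1/3) * pi * 4² * 13
Volume = (1/3) * pi * 16 * 13
Volume = (1/3) * pi * 208
Volume = 217.82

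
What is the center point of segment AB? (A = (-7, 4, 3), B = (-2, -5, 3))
Midpoint = ((-7-2)/2, (4-5)/2, (3+3)/2) = (-4.5, -0.5, 3)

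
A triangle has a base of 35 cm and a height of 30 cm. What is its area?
Area = (1/2) * base * height
Area = (1/2) * 35 * 30
Area = 525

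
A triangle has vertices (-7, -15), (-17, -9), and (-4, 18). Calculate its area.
Using the coordinate formula: Area = (1/2)|x₁(y₂-y₃) + x₂(y₃-y₁) + x₃(y₁-y₂)|
Area = (1/2)|(-7)((-9)-18) + (-17)(18-(-15)) + (-4)((-15)-(-9))|
Area = (1/2)|(-7)*(-27) + (-17)*33 + (-4)*(-6)|
Area = (1/2)|189 + (-561) + 24|
Area = (1/2)*348 = 174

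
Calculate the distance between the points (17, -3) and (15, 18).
Using the distance formula: d = sqrt((x₂-x₁)² + (y₂-y₁)²)
dx = 15 - 17 = -2
dy = 18 - (-3) = 21
d = sqrt((-2)² + 21²) = sqrt(4 + 441) = sqrt(445) = 21.10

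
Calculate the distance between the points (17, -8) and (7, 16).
Using the distance formula: d = sqrt((x₂-x₁)² + (y₂-y₁)²)
dx = 7 - 17 = -10
dy = 16 - (-8) = 24
d = sqrt((-10)² + 24²) = sqrt(100 + 576) = sqrt(676) = 26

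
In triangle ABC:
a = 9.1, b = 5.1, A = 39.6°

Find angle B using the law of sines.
sin(B)/b = sin(A)/a
sin(B) = b·sin(A)/a = 5.1·sin(39.6°)/9.1 = 0.357238
B = arcsin(0.357238) = 20.93°  (b ≤ a, so B ≤ A and the acute solution is unique)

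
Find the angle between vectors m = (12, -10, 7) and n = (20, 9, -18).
m·n = 24, |m|² = 293, |n|² = 805
cos θ = 24/√235865 ≈ 0.04942
θ ≈ 87.17°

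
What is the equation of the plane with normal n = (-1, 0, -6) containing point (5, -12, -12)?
d = n·P = (-1)(5) + (0)(-12) + (-6)(-12) = 67
Plane: -x - 6z = 67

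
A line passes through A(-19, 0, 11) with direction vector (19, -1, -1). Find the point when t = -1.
P(-1) = (-19 + 19(-1), 0 + (-1)(-1), 11 + (-1)(-1)) = (-38, 1, 12)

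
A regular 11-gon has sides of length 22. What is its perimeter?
Perimeter = number of sides * side length
Perimeter = 11 * 22
Perimeter = 242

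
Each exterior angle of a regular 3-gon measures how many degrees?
Exterior angle of a regular n-gon = 360/n
Exterior angle = 360/3
Exterior angle = 120 degrees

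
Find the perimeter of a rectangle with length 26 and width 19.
Perimeter = 2 * (length + width)
Perimeter = 2 * (26 + 19)
Perimeter = 2 * 45
Perimeter = 90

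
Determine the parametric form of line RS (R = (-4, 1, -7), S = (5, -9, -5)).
Direction vector d = S - R = (9, -10, 2)
x = -4 + 9t, y = 1 - 10t, z = -7 + 2t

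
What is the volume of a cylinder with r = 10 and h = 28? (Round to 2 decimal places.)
Volume = pi * r² * h
Volume = pi * 10² * 28
Volume = pi * 100 * 28
Volume = pi * 2800
Volume = 8796.46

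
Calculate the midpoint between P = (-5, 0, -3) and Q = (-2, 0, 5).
Midpoint = ((-5-2)/2, (0+0)/2, (-3+5)/2) = (-3.5, 0, 1)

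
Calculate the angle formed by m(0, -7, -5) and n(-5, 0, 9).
m·n = -45, |m|² = 74, |n|² = 106
cos θ = -45/√7844 ≈ -0.5081
θ ≈ 120.5°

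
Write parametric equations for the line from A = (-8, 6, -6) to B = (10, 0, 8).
Direction vector d = B - A = (18, -6, 14)
x = -8 + 18t, y = 6 - 6t, z = -6 + 14t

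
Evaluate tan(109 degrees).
tan(109 degrees) = -2.9042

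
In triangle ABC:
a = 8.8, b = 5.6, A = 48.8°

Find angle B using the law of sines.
sin(B)/b = sin(A)/a
sin(B) = b·sin(A)/a = 5.6·sin(48.8°)/8.8 = 0.478809
B = arcsin(0.478809) = 28.61°  (b ≤ a, so B ≤ A and the acute solution is unique)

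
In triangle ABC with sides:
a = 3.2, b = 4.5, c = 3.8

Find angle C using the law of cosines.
cos(C) = (a² + b² - c²)/(2ab)
cos(C) = (3.2² + 4.5² - 3.8²)/(2·3.2·4.5) = 16.05/28.8 = 0.557292
C = arccos(0.557292) = 56.13°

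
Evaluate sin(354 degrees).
sin(354 degrees) = -0.1045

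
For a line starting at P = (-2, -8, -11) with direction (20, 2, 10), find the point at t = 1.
P(1) = (-2 + 20(1), -8 + 2(1), -11 + 10(1)) = (18, -6, -1)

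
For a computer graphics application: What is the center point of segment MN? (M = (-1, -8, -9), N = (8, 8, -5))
Midpoint = ((-1+8)/2, (-8+8)/2, (-9-5)/2) = (3.5, 0, -7)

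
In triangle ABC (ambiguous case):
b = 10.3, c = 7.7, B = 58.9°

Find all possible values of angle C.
sin(C)/c = sin(B)/b  →  sin(C) = c·sin(B)/b = 7.7·sin(58.9°)/10.3 = 0.640122
C₁ = arcsin(0.640122) = 39.8°,  C₂ = 180° - C₁ = 140.2°
Check C₂: A = 180° - 58.9° - 140.2° = -19.1° ≤ 0, rejected
C = 39.8° (one solution)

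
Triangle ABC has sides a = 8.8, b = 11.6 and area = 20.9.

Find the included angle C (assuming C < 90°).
Area = ½ab·sin(C)  →  sin(C) = 2·Area/(ab)
sin(C) = 2·20.9/(8.8·11.6) = 0.409483
C = arcsin(0.409483) = 24.17°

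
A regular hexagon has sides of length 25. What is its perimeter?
Perimeter = number of sides * side length
Perimeter = 6 * 25
Perimeter = 150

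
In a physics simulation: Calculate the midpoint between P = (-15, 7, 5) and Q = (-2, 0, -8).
Midpoint = ((-15-2)/2, (7+0)/2, (5-8)/2) = (-8.5, 3.5, -1.5)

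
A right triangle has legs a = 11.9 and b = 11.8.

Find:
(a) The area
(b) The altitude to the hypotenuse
(a) Area = ½ab = ½·11.9·11.8 = 70.21
(b) Hypotenuse c = √(11.9² + 11.8²) = √280.85 = 16.7586
    Area = ½·c·h_c  →  h_c = 2·Area/c = 2·70.21/16.7586 = 8.379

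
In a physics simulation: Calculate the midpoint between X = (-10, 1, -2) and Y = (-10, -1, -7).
Midpoint = ((-10-10)/2, (1-1)/2, (-2-7)/2) = (-10, 0, -4.5)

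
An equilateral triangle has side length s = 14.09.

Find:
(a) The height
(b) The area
(a) Height h = s·√3/2 = 14.09·√3/2 = 12.2
(b) Area = (√3/4)·s² = (√3/4)·14.09² = (√3/4)·198.528 = 85.97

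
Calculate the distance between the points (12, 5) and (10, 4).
Using the distance formula: d = sqrt((x₂-x₁)² + (y₂-y₁)²)
dx = 10 - 12 = -2
dy = 4 - 5 = -1
d = sqrt((-2)² + (-1)²) = sqrt(4 + 1) = sqrt(5) = 2.24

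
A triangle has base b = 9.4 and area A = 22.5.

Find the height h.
A = ½bh  →  h = 2A/b
h = 2·22.5/9.4 = 4.787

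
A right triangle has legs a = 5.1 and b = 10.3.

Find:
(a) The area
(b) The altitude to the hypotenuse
(a) Area = ½ab = ½·5.1·10.3 = 26.265
(b) Hypotenuse c = √(5.1² + 10.3²) = √132.1 = 11.4935
    Area = ½·c·h_c  →  h_c = 2·Area/c = 2·26.265/11.4935 = 4.57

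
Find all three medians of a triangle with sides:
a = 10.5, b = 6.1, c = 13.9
Using m_x = ½√(2y² + 2z² - x²):
m_a = ½√(2·6.1² + 2·13.9² - 10.5²) = ½√350.59 = 9.362
m_b = ½√(2·10.5² + 2·13.9² - 6.1²) = ½√569.71 = 11.93
m_c = ½√(2·10.5² + 2·6.1² - 13.9²) = ½√101.71 = 5.043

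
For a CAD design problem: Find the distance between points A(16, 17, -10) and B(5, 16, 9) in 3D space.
d = √[(-11)² + (-1)² + (19)²] = √483 = 21.98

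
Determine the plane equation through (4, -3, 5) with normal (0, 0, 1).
d = n·P = (0)(4) + (0)(-3) + (1)(5) = 5
Plane: z = 5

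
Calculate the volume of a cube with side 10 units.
Volume = s³
Volume = 10³
Volume = 1000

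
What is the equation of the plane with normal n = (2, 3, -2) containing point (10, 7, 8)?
d = n·P = (2)(10) + (3)(7) + (-2)(8) = 25
Plane: 2x + 3y - 2z = 25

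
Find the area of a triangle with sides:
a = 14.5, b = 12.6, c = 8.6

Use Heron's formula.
s = (a+b+c)/2 = (14.5+12.6+8.6)/2 = 17.85
A = √(s(s-a)(s-b)(s-c)) = √(17.85·3.35·5.25·9.25)
A = √2903.92 = 53.89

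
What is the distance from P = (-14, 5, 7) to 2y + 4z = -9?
d = |0(-14) + 2(5) + 4(7) - (-9)| / √(0² + 2² + 4²) = 47/√20 = 10.51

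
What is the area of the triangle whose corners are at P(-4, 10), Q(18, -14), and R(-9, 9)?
Using the coordinate formula: Area = (1/2)|x₁(y₂-y₃) + x₂(y₃-y₁) + x₃(y₁-y₂)|
Area = (1/2)|(-4)((-14)-9) + 18(9-10) + (-9)(10-(-14))|
Area = (1/2)|(-4)*(-23) + 18*(-1) + (-9)*24|
Area = (1/2)|92 + (-18) + (-216)|
Area = (1/2)*142 = 71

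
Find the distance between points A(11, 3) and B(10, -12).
Using the distance formula: d = sqrt((x₂-x₁)² + (y₂-y₁)²)
dx = 10 - 11 = -1
dy = (-12) - 3 = -15
d = sqrt((-1)² + (-15)²) = sqrt(1 + 225) = sqrt(226) = 15.03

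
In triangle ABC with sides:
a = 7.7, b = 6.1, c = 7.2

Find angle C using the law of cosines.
cos(C) = (a² + b² - c²)/(2ab)
cos(C) = (7.7² + 6.1² - 7.2²)/(2·7.7·6.1) = 44.66/93.94 = 0.475410
C = arccos(0.475410) = 61.61°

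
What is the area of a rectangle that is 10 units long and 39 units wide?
Area = length * width
Area = 10 * 39
Area = 390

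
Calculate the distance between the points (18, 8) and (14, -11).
Using the distance formula: d = sqrt((x₂-x₁)² + (y₂-y₁)²)
dx = 14 - 18 = -4
dy = (-11) - 8 = -19
d = sqrt((-4)² + (-19)²) = sqrt(16 + 361) = sqrt(377) = 19.42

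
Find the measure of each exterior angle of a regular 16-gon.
Exterior angle of a regular n-gon = 360/n
Exterior angle = 360/16
Exterior angle = 22.50 degrees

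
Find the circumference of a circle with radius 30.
Circumference = 2 * pi * r
Circumference = 2 * pi * 30
Circumference = 188.50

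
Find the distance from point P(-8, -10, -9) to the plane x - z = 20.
d = |1(-8) + 0(-10) + (-1)(-9) - (20)| / √(1² + 0² + (-1)²) = 19/√2 = 13.44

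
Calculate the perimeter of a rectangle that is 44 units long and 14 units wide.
Perimeter = 2 * (length + width)
Perimeter = 2 * (44 + 14)
Perimeter = 2 * 58
Perimeter = 116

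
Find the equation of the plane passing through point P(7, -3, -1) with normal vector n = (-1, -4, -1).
d = n·P = (-1)(7) + (-4)(-3) + (-1)(-1) = 6
Plane: -x - 4y - z = 6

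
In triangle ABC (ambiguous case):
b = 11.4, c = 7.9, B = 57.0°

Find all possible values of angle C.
sin(C)/c = sin(B)/b  →  sin(C) = c·sin(B)/b = 7.9·sin(57.0°)/11.4 = 0.581184
C₁ = arcsin(0.581184) = 35.53°,  C₂ = 180° - C₁ = 144.47°
Check C₂: A = 180° - 57.0° - 144.47° = -21.47° ≤ 0, rejected
C = 35.53° (one solution)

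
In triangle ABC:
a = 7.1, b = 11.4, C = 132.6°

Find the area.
Using A = ½ab·sin(C):
A = ½·7.1·11.4·sin(132.6°) = ½·80.94·0.736097 = 29.79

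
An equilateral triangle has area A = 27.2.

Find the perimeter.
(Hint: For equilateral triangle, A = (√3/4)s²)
A = (√3/4)s²  →  s² = 4A/√3 = 4·27.2/√3 = 62.8157
s = 7.92564
Perimeter = 3s = 23.78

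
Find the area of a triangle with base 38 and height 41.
Area = (1/2) * base * height
Area = (1/2) * 38 * 41
Area = 779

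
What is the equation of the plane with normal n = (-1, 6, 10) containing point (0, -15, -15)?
d = n·P = (-1)(0) + (6)(-15) + (10)(-15) = -240
Plane: -x + 6y + 10z = -240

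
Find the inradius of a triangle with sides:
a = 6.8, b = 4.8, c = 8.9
s = (a+b+c)/2 = (6.8+4.8+8.9)/2 = 10.25
Area = √(s(s-a)(s-b)(s-c)) = √(10.25·3.45·5.45·1.35) = 16.1301
r = Area/s = 16.1301/10.25 = 1.574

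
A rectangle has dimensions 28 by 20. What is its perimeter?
Perimeter = 2 * (length + width)
Perimeter = 2 * (28 + 20)
Perimeter = 2 * 48
Perimeter = 96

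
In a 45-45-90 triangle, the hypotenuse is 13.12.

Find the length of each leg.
In a 45-45-90 triangle, hypotenuse = leg·√2  →  leg = hypotenuse/√2
leg = 13.12/√2 = 9.277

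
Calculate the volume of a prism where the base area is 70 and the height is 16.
Volume = base area * height
Volume = 70 * 16
Volume = 1120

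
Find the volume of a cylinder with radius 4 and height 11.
Volume = pi * r² * h
Volume = pi * 4² * 11
Volume = pi * 16 * 11
Volume = pi * 176
Volume = 552.92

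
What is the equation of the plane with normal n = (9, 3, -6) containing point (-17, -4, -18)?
d = n·P = (9)(-17) + (3)(-4) + (-6)(-18) = -57
Plane: 9x + 3y - 6z = -57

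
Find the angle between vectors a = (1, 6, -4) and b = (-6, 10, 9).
a·b = 18, |a|² = 53, |b|² = 217
cos θ = 18/√11501 ≈ 0.1678
θ ≈ 80.34°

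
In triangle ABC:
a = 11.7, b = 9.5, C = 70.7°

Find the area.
Using A = ½ab·sin(C):
A = ½·11.7·9.5·sin(70.7°) = ½·111.15·0.943801 = 52.45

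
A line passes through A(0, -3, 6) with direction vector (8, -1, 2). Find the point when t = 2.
P(2) = (0 + 8(2), -3 + (-1)(2), 6 + 2(2)) = (16, -5, 10)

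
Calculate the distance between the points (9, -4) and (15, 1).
Using the distance formula: d = sqrt((x₂-x₁)² + (y₂-y₁)²)
dx = 15 - 9 = 6
dy = 1 - (-4) = 5
d = sqrt(6² + 5²) = sqrt(36 + 25) = sqrt(61) = 7.81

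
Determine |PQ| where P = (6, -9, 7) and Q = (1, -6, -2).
d = √[(-5)² + (3)² + (-9)²] = √115 = 10.72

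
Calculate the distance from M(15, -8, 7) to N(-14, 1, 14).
d = √[(-29)² + (9)² + (7)²] = √971 = 31.16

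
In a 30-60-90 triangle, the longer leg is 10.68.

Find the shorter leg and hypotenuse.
In a 30-60-90 triangle, sides are in ratio 1 : √3 : 2.
Long leg = short leg·√3  →  short leg = 10.68/√3 = 6.166
Hypotenuse = 2·(short leg) = 2·10.68/√3 = 12.33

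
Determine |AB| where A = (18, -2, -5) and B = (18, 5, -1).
d = √[(0)² + (7)² + (4)²] = √65 = 8.062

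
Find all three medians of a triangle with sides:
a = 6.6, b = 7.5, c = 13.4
Using m_x = ½√(2y² + 2z² - x²):
m_a = ½√(2·7.5² + 2·13.4² - 6.6²) = ½√428.06 = 10.34
m_b = ½√(2·6.6² + 2·13.4² - 7.5²) = ½√389.99 = 9.874
m_c = ½√(2·6.6² + 2·7.5² - 13.4²) = ½√20.06 = 2.239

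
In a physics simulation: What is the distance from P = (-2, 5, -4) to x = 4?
d = |1(-2) + 0(5) + 0(-4) - (4)| / √(1² + 0² + 0²) = 6/√1 = 6.0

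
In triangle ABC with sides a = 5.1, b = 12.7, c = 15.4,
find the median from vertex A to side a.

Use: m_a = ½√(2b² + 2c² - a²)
m_a = ½√(2·12.7² + 2·15.4² - 5.1²)
m_a = ½√(322.58 + 474.32 - 26.01) = ½√770.89 = 13.88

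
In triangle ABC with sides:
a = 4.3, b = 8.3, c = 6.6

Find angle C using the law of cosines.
cos(C) = (a² + b² - c²)/(2ab)
cos(C) = (4.3² + 8.3² - 6.6²)/(2·4.3·8.3) = 43.82/71.38 = 0.613897
C = arccos(0.613897) = 52.13°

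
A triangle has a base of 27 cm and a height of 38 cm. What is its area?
Area = (1/2) * base * height
Area = (1/2) * 27 * 38
Area = 513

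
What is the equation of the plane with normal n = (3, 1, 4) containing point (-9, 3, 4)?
d = n·P = (3)(-9) + (1)(3) + (4)(4) = -8
Plane: 3x + y + 4z = -8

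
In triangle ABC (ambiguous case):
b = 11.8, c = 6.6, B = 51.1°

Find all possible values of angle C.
sin(C)/c = sin(B)/b  →  sin(C) = c·sin(B)/b = 6.6·sin(51.1°)/11.8 = 0.435289
C₁ = arcsin(0.435289) = 25.8°,  C₂ = 180° - C₁ = 154.2°
Check C₂: A = 180° - 51.1° - 154.2° = -25.3° ≤ 0, rejected
C = 25.8° (one solution)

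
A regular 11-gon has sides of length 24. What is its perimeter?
Perimeter = number of sides * side length
Perimeter = 11 * 24
Perimeter = 264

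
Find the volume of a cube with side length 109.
Volume = s³
Volume = 109³
Volume = 1295029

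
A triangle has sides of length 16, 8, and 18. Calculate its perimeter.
Perimeter = sum of all sides
Perimeter = 16 + 8 + 18
Perimeter = 42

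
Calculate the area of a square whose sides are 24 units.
Area = s²
Area = 24²
Area = 576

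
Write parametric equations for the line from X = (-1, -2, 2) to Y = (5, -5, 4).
Direction vector d = Y - X = (6, -3, 2)
x = -1 + 6t, y = -2 - 3t, z = 2 + 2t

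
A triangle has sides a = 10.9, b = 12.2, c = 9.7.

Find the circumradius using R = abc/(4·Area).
s = (a+b+c)/2 = 16.4
Area = √(s(s-a)(s-b)(s-c)) = √(16.4·5.5·4.2·6.7) = 50.3808
R = abc/(4·Area) = (10.9·12.2·9.7)/(4·50.3808) = 1289.906/201.5232 = 6.401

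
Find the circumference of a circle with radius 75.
Circumference = 2 * pi * r
Circumference = 2 * pi * 75
Circumference = 471.24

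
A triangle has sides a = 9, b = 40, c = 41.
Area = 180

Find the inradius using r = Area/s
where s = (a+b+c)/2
s = (9+40+41)/2 = 45
r = Area/s = 180/45 = 4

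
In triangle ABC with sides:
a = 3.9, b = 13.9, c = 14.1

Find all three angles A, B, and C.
By the law of cosines:
cos(A) = (b² + c² - a²)/(2bc) = 0.961299  →  A = 15.99°
cos(B) = (a² + c² - b²)/(2ac) = 0.189216  →  B = 79.09°
cos(C) = (a² + b² - c²)/(2ab) = 0.088637  →  C = 84.91°
Check: A + B + C = 180.0° ✓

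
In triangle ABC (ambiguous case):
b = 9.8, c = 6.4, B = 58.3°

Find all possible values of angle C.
sin(C)/c = sin(B)/b  →  sin(C) = c·sin(B)/b = 6.4·sin(58.3°)/9.8 = 0.555632
C₁ = arcsin(0.555632) = 33.75°,  C₂ = 180° - C₁ = 146.25°
Check C₂: A = 180° - 58.3° - 146.25° = -24.55° ≤ 0, rejected
C = 33.75° (one solution)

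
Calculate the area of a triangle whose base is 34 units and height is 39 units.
Area = (1/2) * base * height
Area = (1/2) * 34 * 39
Area = 663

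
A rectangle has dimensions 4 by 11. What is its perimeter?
Perimeter = 2 * (length + width)
Perimeter = 2 * (4 + 11)
Perimeter = 2 * 15
Perimeter = 30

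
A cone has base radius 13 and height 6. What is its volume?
Volume = (1/3) * pi * r² * h
Volume = (1/3) * pi * 13² * 6
Volume = (1/3) * pi * 169 * 6
Volume = (1/3) * pi * 1014
Volume = 1061.86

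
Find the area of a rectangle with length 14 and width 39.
Area = length * width
Area = 14 * 39
Area = 546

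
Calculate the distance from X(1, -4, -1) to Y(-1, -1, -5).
d = √[(-2)² + (3)² + (-4)²] = √29 = 5.385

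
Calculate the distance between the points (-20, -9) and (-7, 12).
Using the distance formula: d = sqrt((x₂-x₁)² + (y₂-y₁)²)
dx = (-7) - (-20) = 13
dy = 12 - (-9) = 21
d = sqrt(13² + 21²) = sqrt(169 + 441) = sqrt(610) = 24.70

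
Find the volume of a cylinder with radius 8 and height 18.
Volume = pi * r² * h
Volume = pi * 8² * 18
Volume = pi * 64 * 18
Volume = pi * 1152
Volume = 3619.11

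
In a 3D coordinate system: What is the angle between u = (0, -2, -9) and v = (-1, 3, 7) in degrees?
u·v = -69, |u|² = 85, |v|² = 59
cos θ = -69/√5015 ≈ -0.9743
θ ≈ 167.0°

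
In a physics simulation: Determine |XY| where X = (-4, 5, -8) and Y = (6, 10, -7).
d = √[(10)² + (5)² + (1)²] = √126 = 11.22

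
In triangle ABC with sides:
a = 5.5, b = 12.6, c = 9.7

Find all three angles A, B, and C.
By the law of cosines:
cos(A) = (b² + c² - a²)/(2bc) = 0.910653  →  A = 24.4°
cos(B) = (a² + c² - b²)/(2ac) = -0.322587  →  B = 108.8°
cos(C) = (a² + b² - c²)/(2ab) = 0.684848  →  C = 46.78°
Check: A + B + C = 180.0° ✓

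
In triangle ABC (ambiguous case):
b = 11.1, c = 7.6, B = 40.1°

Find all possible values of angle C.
sin(C)/c = sin(B)/b  →  sin(C) = c·sin(B)/b = 7.6·sin(40.1°)/11.1 = 0.441022
C₁ = arcsin(0.441022) = 26.17°,  C₂ = 180° - C₁ = 153.83°
Check C₂: A = 180° - 40.1° - 153.83° = -13.93° ≤ 0, rejected
C = 26.17° (one solution)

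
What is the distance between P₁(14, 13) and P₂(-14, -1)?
Using the distance formula: d = sqrt((x₂-x₁)² + (y₂-y₁)²)
dx = (-14) - 14 = -28
dy = (-1) - 13 = -14
d = sqrt((-28)² + (-14)²) = sqrt(784 + 196) = sqrt(980) = 31.30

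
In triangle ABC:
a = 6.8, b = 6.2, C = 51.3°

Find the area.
Using A = ½ab·sin(C):
A = ½·6.8·6.2·sin(51.3°) = ½·42.16·0.780430 = 16.45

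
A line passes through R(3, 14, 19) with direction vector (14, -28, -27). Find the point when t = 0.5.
P(0.5) = (3 + 14(0.5), 14 + (-28)(0.5), 19 + (-27)(0.5)) = (10, 0, 5.5)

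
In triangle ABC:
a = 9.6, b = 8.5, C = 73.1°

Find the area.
Using A = ½ab·sin(C):
A = ½·9.6·8.5·sin(73.1°) = ½·81.6·0.956814 = 39.04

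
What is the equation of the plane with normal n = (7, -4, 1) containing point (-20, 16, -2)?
d = n·P = (7)(-20) + (-4)(16) + (1)(-2) = -206
Plane: 7x - 4y + z = -206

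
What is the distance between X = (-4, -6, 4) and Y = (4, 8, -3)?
d = √[(8)² + (14)² + (-7)²] = √309 = 17.58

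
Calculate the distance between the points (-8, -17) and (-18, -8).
Using the distance formula: d = sqrt((x₂-x₁)² + (y₂-y₁)²)
dx = (-18) - (-8) = -10
dy = (-8) - (-17) = 9
d = sqrt((-10)² + 9²) = sqrt(100 + 81) = sqrt(181) = 13.45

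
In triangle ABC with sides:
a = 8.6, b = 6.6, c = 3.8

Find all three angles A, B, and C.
By the law of cosines:
cos(A) = (b² + c² - a²)/(2bc) = -0.318182  →  A = 108.6°
cos(B) = (a² + c² - b²)/(2ac) = 0.686047  →  B = 46.68°
cos(C) = (a² + b² - c²)/(2ab) = 0.908034  →  C = 24.76°
Check: A + B + C = 180.0° ✓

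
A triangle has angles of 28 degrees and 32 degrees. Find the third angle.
Sum of angles in a triangle = 180 degrees
Third angle = 180 - 28 - 32
Third angle = 120 degrees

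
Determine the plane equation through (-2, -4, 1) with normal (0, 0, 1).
d = n·P = (0)(-2) + (0)(-4) + (1)(1) = 1
Plane: z = 1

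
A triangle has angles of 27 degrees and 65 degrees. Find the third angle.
Sum of angles in a triangle = 180 degrees
Third angle = 180 - 27 - 65
Third angle = 88 degrees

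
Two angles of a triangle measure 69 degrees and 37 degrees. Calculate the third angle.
Sum of angles in a triangle = 180 degrees
Third angle = 180 - 69 - 37
Third angle = 74 degrees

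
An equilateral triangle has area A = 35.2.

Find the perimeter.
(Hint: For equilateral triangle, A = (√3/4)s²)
A = (√3/4)s²  →  s² = 4A/√3 = 4·35.2/√3 = 81.2909
s = 9.01615
Perimeter = 3s = 27.05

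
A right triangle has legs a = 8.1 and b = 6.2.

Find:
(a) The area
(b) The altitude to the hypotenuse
(a) Area = ½ab = ½·8.1·6.2 = 25.11
(b) Hypotenuse c = √(8.1² + 6.2²) = √104.05 = 10.2005
    Area = ½·c·h_c  →  h_c = 2·Area/c = 2·25.11/10.2005 = 4.923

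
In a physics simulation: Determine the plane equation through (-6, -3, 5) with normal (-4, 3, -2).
d = n·P = (-4)(-6) + (3)(-3) + (-2)(5) = 5
Plane: -4x + 3y - 2z = 5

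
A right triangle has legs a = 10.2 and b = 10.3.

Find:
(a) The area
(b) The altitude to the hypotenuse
(a) Area = ½ab = ½·10.2·10.3 = 52.53
(b) Hypotenuse c = √(10.2² + 10.3²) = √210.13 = 14.4959
    Area = ½·c·h_c  →  h_c = 2·Area/c = 2·52.53/14.4959 = 7.248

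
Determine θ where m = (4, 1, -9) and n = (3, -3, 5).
m·n = -36, |m|² = 98, |n|² = 43
cos θ = -36/√4214 ≈ -0.5546
θ ≈ 123.7°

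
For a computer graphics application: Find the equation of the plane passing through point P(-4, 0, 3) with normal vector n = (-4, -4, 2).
d = n·P = (-4)(-4) + (-4)(0) + (2)(3) = 22
Plane: -4x - 4y + 2z = 22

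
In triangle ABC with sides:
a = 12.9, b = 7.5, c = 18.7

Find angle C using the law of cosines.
cos(C) = (a² + b² - c²)/(2ab)
cos(C) = (12.9² + 7.5² - 18.7²)/(2·12.9·7.5) = -127.03/193.5 = -0.656486
C = arccos(-0.656486) = 131°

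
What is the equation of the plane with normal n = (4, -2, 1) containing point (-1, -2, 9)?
d = n·P = (4)(-1) + (-2)(-2) + (1)(9) = 9
Plane: 4x - 2y + z = 9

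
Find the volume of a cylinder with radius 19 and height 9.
Volume = pi * r² * h
Volume = pi * 19² * 9
Volume = pi * 361 * 9
Volume = pi * 3249
Volume = 10207.03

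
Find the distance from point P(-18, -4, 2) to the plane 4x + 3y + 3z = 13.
d = |4(-18) + 3(-4) + 3(2) - (13)| / √(4² + 3² + 3²) = 91/√34 = 15.61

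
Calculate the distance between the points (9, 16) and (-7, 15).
Using the distance formula: d = sqrt((x₂-x₁)² + (y₂-y₁)²)
dx = (-7) - 9 = -16
dy = 15 - 16 = -1
d = sqrt((-16)² + (-1)²) = sqrt(256 + 1) = sqrt(257) = 16.03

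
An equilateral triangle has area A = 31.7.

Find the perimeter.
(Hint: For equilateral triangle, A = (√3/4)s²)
A = (√3/4)s²  →  s² = 4A/√3 = 4·31.7/√3 = 73.208
s = 8.55617
Perimeter = 3s = 25.67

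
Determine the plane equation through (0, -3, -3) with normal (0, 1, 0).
d = n·P = (0)(0) + (1)(-3) + (0)(-3) = -3
Plane: y = -3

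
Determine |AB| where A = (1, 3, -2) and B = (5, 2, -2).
d = √[(4)² + (-1)² + (0)²] = √17 = 4.123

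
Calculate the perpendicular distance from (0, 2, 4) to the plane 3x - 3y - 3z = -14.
d = |3(0) + (-3)(2) + (-3)(4) - (-14)| / √(3² + (-3)² + (-3)²) = 4/√27 = 0.7698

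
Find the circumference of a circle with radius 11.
Circumference = 2 * pi * r
Circumference = 2 * pi * 11
Circumference = 69.12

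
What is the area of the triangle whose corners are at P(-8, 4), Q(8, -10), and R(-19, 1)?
Using the coordinate formula: Area = (1/2)|x₁(y₂-y₃) + x₂(y₃-y₁) + x₃(y₁-y₂)|
Area = (1/2)|(-8)((-10)-1) + 8(1-4) + (-19)(4-(-10))|
Area = (1/2)|(-8)*(-11) + 8*(-3) + (-19)*14|
Area = (1/2)|88 + (-24) + (-266)|
Area = (1/2)*202 = 101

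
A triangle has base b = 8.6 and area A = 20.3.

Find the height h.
A = ½bh  →  h = 2A/b
h = 2·20.3/8.6 = 4.721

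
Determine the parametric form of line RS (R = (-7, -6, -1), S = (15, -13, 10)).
Direction vector d = S - R = (22, -7, 11)
x = -7 + 22t, y = -6 - 7t, z = -1 + 11t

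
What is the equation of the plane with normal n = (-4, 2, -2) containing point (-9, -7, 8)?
d = n·P = (-4)(-9) + (2)(-7) + (-2)(8) = 6
Plane: -4x + 2y - 2z = 6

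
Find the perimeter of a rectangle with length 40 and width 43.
Perimeter = 2 * (length + width)
Perimeter = 2 * (40 + 43)
Perimeter = 2 * 83
Perimeter = 166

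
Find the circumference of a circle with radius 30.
Circumference = 2 * pi * r
Circumference = 2 * pi * 30
Circumference = 188.50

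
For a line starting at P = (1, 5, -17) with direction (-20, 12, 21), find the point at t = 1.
P(1) = (1 + (-20)(1), 5 + 12(1), -17 + 21(1)) = (-19, 17, 4)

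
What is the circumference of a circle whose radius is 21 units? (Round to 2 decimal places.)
Circumference = 2 * pi * r
Circumference = 2 * pi * 21
Circumference = 131.95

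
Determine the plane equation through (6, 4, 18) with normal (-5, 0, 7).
d = n·P = (-5)(6) + (0)(4) + (7)(18) = 96
Plane: -5x + 7z = 96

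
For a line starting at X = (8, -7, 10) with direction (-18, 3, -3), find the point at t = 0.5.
P(0.5) = (8 + (-18)(0.5), -7 + 3(0.5), 10 + (-3)(0.5)) = (-1, -5.5, 8.5)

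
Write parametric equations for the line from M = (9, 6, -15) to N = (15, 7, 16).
Direction vector d = N - M = (6, 1, 31)
x = 9 + 6t, y = 6 + t, z = -15 + 31t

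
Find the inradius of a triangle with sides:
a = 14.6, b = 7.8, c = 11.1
s = (a+b+c)/2 = (14.6+7.8+11.1)/2 = 16.75
Area = √(s(s-a)(s-b)(s-c)) = √(16.75·2.15·8.95·5.65) = 42.6739
r = Area/s = 42.6739/16.75 = 2.548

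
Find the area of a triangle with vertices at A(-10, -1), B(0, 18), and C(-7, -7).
Using the coordinate formula: Area = (1/2)|x₁(y₂-y₃) + x₂(y₃-y₁) + x₃(y₁-y₂)|
Area = (1/2)|(-10)(18-(-7)) + 0((-7)-(-1)) + (-7)((-1)-18)|
Area = (1/2)|(-10)*25 + 0*(-6) + (-7)*(-19)|
Area = (1/2)|(-250) + 0 + 133|
Area = (1/2)*117 = 58.50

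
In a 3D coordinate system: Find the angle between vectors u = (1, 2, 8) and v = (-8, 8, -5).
u·v = -32, |u|² = 69, |v|² = 153
cos θ = -32/√10557 ≈ -0.3114
θ ≈ 108.1°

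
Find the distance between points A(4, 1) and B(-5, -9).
Using the distance formula: d = sqrt((x₂-x₁)² + (y₂-y₁)²)
dx = (-5) - 4 = -9
dy = (-9) - 1 = -10
d = sqrt((-9)² + (-10)²) = sqrt(81 + 100) = sqrt(181) = 13.45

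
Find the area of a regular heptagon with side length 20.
For a regular 7-gon with side length s = 20:
Apothem a = s / (2*tan(pi/7)) = 20 / (2*tan(pi/7)) ≈ 20.7652
Perimeter P = 7 * 20 = 140
Area = (1/2) * P * a = (1/2) * 140 * 20.7652 = 1453.56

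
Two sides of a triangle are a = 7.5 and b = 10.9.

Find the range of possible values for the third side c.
By the triangle inequality: |a - b| < c < a + b
|7.5 - 10.9| < c < 7.5 + 10.9
3.4 < c < 18.4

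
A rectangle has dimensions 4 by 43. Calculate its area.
Area = length * width
Area = 4 * 43
Area = 172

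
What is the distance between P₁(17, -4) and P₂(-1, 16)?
Using the distance formula: d = sqrt((x₂-x₁)² + (y₂-y₁)²)
dx = (-1) - 17 = -18
dy = 16 - (-4) = 20
d = sqrt((-18)² + 20²) = sqrt(324 + 400) = sqrt(724) = 26.91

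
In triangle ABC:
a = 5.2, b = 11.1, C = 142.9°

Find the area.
Using A = ½ab·sin(C):
A = ½·5.2·11.1·sin(142.9°) = ½·57.72·0.603208 = 17.41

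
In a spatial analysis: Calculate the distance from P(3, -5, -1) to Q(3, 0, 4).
d = √[(0)² + (5)² + (5)²] = √50 = 7.071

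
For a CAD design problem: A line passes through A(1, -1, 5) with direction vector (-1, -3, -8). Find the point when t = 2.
P(2) = (1 + (-1)(2), -1 + (-3)(2), 5 + (-8)(2)) = (-1, -7, -11)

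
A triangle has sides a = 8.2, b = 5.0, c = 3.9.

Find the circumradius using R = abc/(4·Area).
s = (a+b+c)/2 = 8.55
Area = √(s(s-a)(s-b)(s-c)) = √(8.55·0.35·3.55·4.65) = 7.02842
R = abc/(4·Area) = (8.2·5.0·3.9)/(4·7.02842) = 159.9/28.11368 = 5.688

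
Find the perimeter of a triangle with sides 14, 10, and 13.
Perimeter = sum of all sides
Perimeter = 14 + 10 + 13
Perimeter = 37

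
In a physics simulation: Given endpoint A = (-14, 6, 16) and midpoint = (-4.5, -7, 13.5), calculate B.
B = (2×(-4.5) - (-14), 2×(-7) - 6, 2×13.5 - 16) = (5, -20, 11)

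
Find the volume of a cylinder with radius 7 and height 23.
Volume = pi * r² * h
Volume = pi * 7² * 23
Volume = pi * 49 * 23
Volume = pi * 1127
Volume = 3540.57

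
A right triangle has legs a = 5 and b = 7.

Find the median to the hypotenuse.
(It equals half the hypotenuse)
Hypotenuse c = √(5² + 7²) = √74 = 8.60233
Median to hypotenuse = c/2 = 4.301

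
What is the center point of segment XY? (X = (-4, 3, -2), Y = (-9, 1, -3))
Midpoint = ((-4-9)/2, (3+1)/2, (-2-3)/2) = (-6.5, 2, -2.5)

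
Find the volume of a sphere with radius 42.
Volume = (4/3) * pi * r³
Volume = (4/3) * pi * 42³
Volume = (4/3) * pi * 74088
Volume = 310339.09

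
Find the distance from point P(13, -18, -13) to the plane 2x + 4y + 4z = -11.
d = |2(13) + 4(-18) + 4(-13) - (-11)| / √(2² + 4² + 4²) = 87/√36 = 14.5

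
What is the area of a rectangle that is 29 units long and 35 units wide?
Area = length * width
Area = 29 * 35
Area = 1015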